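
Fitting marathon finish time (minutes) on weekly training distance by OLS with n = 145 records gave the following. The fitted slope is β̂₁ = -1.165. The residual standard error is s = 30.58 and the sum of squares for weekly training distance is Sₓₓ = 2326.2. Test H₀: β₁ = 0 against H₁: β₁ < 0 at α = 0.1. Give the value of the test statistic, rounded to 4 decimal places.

t = -1.8374

SE(β̂₁) = s/√Sₓₓ = 30.58/√2326.2 = 0.634036.
t = -1.165 / 0.634036 = -1.8374.
df = n − 2 = 143.
One-sided p ≈ 0.0341, which is < 0.1, so reject H₀.
There is evidence that the true slope on weekly training distance is negative.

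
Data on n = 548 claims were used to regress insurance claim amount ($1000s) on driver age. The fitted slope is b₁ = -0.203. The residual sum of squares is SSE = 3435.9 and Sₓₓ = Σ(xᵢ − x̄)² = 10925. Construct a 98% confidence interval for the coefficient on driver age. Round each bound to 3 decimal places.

(-0.259, -0.147)

MSE = SSE/(n − 2) = 3435.9/546 = 6.29286.
SE(b₁) = √(MSE/Sₓₓ) = √(6.29286/10925) = 0.0240001.
df = n − 2 = 546.
t* = t_{0.01, 546} = 2.333197.
Margin = t* × SE = 2.333197 × 0.0240001 = 0.05600.
CI: -0.203 ± 0.05600 → (-0.259, -0.147).
With 98% confidence, each one-unit increase in driver age is associated with a change of between -0.259 and -0.147 $1000s in insurance claim amount.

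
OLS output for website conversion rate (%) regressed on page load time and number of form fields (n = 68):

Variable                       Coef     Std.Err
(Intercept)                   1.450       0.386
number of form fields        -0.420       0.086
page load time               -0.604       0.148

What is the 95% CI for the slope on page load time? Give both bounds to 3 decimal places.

(-0.900, -0.308)

Read off: b = -0.604, SE = 0.148 for page load time.
df = n − k − 1 = 68 − 2 − 1 = 65.
t* = t_{0.025, 65} = 1.997138.
Margin = t* × SE = 1.997138 × 0.148 = 0.29558.
CI: -0.604 ± 0.29558 → (-0.900, -0.308).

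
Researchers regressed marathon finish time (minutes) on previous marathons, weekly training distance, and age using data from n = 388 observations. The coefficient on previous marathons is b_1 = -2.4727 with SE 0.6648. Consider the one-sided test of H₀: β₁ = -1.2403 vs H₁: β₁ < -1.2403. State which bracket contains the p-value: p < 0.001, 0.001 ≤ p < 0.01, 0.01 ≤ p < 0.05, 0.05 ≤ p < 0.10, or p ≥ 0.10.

t = (-2.4727 − (-1.2403)) / 0.6648 = -1.854.
df = n − k − 1 = 388 − 3 − 1 = 384.
One-sided p = P(T_{384} < t) ≈ 0.0323.
So 0.01 ≤ p < 0.05.

0.01 ≤ p < 0.05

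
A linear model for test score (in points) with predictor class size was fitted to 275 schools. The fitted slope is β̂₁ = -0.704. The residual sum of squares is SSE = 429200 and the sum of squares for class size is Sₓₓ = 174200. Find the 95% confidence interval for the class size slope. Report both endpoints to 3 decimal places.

MSE = SSE/(n − 2) = 429200/273 = 1572.16.
SE(β̂₁) = √(MSE/Sₓₓ) = √(1572.16/174200) = 0.0950002.
df = n − 2 = 273.
t* = t_{0.025, 273} = 1.968692.
Margin = t* × SE = 1.968692 × 0.0950002 = 0.18703.
CI: -0.704 ± 0.18703 → (-0.891, -0.517).
With 95% confidence, each one-unit increase in class size is associated with a change of between -0.891 and -0.517 points in test score.

(-0.891, -0.517)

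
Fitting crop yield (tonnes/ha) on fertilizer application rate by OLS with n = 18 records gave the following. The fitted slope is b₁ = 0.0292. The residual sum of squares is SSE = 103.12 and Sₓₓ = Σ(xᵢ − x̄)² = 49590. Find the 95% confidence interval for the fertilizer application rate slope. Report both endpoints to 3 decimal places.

(0.005, 0.053)

MSE = SSE/(n − 2) = 103.12/16 = 6.445.
SE(b₁) = √(MSE/Sₓₓ) = √(6.445/49590) = 0.0114003.
df = n − 2 = 16.
t* = t_{0.025, 16} = 2.119905.
Margin = t* × SE = 2.119905 × 0.0114003 = 0.02417.
CI: 0.0292 ± 0.02417 → (0.005, 0.053).
With 95% confidence, each one-unit increase in fertilizer application rate is associated with a change of between 0.005 and 0.053 tonnes/ha in crop yield.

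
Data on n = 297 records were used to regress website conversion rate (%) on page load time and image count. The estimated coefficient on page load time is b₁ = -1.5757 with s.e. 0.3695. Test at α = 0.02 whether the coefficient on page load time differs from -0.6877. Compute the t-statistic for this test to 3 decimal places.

H₀: β₁ = -0.6877 vs H₁: β₁ ≠ -0.6877.
t = (b₁ − β₁⁰)/SE = (-1.5757 − (-0.6877)) / 0.3695 = -2.403.
df = n − k − 1 = 297 − 2 − 1 = 294.
Two-sided p ≈ 0.0169, which is < 0.02, so reject H₀.
There is evidence that the true slope on page load time differs from -0.6877 % per unit, holding the other predictors fixed.

t = -2.403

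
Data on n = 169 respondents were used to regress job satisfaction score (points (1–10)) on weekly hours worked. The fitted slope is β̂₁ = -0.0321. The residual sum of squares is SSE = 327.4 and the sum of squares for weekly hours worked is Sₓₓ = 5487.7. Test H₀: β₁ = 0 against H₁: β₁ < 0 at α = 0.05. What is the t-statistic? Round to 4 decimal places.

MSE = SSE/(n − 2) = 327.4/167 = 1.96048.
SE(β̂₁) = √(MSE/Sₓₓ) = √(1.96048/5487.7) = 0.018901.
t = -0.0321 / 0.018901 = -1.6983.
df = n − 2 = 167.
One-sided p ≈ 0.0457, which is < 0.05, so reject H₀.
There is evidence that the true slope on weekly hours worked is negative.

t = -1.6983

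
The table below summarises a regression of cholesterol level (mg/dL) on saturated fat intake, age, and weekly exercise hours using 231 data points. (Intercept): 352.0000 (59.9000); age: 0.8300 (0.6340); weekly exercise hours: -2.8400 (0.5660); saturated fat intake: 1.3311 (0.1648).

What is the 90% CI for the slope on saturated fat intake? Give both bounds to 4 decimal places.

(1.0589, 1.6033)

Read off: b = 1.3311, SE = 0.1648 for saturated fat intake.
df = n − k − 1 = 231 − 3 − 1 = 227.
t* = t_{0.05, 227} = 1.651594.
Margin = t* × SE = 1.651594 × 0.1648 = 0.272183.
CI: 1.3311 ± 0.272183 → (1.0589, 1.6033).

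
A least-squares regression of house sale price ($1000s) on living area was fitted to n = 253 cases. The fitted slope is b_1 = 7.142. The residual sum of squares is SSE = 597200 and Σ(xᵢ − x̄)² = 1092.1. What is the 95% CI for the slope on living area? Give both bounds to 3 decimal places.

(4.235, 10.049)

MSE = SSE/(n − 2) = 597200/251 = 2379.28.
SE(b_1) = √(MSE/Sₓₓ) = √(2379.28/1092.1) = 1.47602.
df = n − 2 = 251.
t* = t_{0.025, 251} = 1.96946.
Margin = t* × SE = 1.96946 × 1.47602 = 2.90696.
CI: 7.142 ± 2.90696 → (4.235, 10.049).
With 95% confidence, each one-unit increase in living area is associated with a change of between 4.235 and 10.049 $1000s in house sale price.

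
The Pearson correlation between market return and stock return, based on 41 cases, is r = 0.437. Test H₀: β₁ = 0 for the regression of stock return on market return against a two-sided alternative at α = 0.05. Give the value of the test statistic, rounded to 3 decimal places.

t = r·√(n − 2)/√(1 − r²) = 0.437·√39/√0.809031 = 3.034.
df = n − 2 = 39.
Two-sided p ≈ 0.0043, which is < 0.05, so reject H₀.
There is evidence of a linear association between market return and stock return.

t = 3.034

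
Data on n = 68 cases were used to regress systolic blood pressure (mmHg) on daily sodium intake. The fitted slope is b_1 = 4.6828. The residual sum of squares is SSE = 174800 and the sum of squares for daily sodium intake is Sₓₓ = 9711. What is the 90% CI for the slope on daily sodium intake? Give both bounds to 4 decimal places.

(3.8116, 5.5540)

MSE = SSE/(n − 2) = 174800/66 = 2648.48.
SE(b_1) = √(MSE/Sₓₓ) = √(2648.48/9711) = 0.522236.
df = n − 2 = 66.
t* = t_{0.05, 66} = 1.668271.
Margin = t* × SE = 1.668271 × 0.522236 = 0.871231.
CI: 4.6828 ± 0.871231 → (3.8116, 5.5540).
With 90% confidence, each one-unit increase in daily sodium intake is associated with a change of between 3.8116 and 5.5540 mmHg in systolic blood pressure.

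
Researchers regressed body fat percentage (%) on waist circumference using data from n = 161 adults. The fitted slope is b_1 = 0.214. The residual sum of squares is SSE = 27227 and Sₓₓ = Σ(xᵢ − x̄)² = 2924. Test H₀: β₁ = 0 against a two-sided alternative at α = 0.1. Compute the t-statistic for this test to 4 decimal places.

t = 0.8843

MSE = SSE/(n − 2) = 27227/159 = 171.239.
SE(b_1) = √(MSE/Sₓₓ) = √(171.239/2924) = 0.241998.
t = 0.214 / 0.241998 = 0.8843.
df = n − 2 = 159.
Two-sided p ≈ 0.3779, which is ≥ 0.1, so fail to reject H₀.
The data do not give significant evidence of an association between waist circumference and body fat percentage.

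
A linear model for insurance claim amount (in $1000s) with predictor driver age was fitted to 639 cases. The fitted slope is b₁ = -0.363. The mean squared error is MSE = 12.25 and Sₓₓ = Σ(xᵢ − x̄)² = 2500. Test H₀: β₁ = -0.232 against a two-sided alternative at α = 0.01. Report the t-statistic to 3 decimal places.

t = -1.871

SE(b₁) = √(MSE/Sₓₓ) = √(12.25/2500) = 0.07.
t = (-0.363 − (-0.232)) / 0.07 = -1.871.
df = n − 2 = 637.
Two-sided p ≈ 0.0617, which is ≥ 0.01, so fail to reject H₀.
The data are consistent with a true slope of -0.232 $1000s per unit of driver age.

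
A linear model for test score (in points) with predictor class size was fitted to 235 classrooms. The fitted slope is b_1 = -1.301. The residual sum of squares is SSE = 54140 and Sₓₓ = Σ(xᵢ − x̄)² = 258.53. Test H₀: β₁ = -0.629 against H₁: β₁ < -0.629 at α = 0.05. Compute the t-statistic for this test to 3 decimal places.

MSE = SSE/(n − 2) = 54140/233 = 232.361.
SE(b_1) = √(MSE/Sₓₓ) = √(232.361/258.53) = 0.948038.
t = (-1.301 − (-0.629)) / 0.948038 = -0.709.
df = n − 2 = 233.
One-sided p ≈ 0.2396, which is ≥ 0.05, so fail to reject H₀.
The data do not give significant evidence that the true slope on class size is below -0.629 points per unit.

t = -0.709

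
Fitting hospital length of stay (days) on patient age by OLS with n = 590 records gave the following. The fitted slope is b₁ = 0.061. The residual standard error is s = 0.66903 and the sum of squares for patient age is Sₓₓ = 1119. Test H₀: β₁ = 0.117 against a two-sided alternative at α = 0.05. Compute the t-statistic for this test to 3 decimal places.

t = -2.800

SE(b₁) = s/√Sₓₓ = 0.66903/√1119 = 0.02.
t = (0.061 − 0.117) / 0.02 = -2.800.
df = n − 2 = 588.
Two-sided p ≈ 0.0053, which is < 0.05, so reject H₀.
There is evidence that the true slope on patient age differs from 0.117 days per unit.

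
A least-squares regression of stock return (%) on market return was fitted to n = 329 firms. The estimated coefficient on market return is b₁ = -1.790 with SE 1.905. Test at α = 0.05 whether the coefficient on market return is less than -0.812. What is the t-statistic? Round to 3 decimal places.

H₀: β₁ = -0.812 vs H₁: β₁ < -0.812.
t = (b₁ − β₁⁰)/SE = (-1.790 − (-0.812)) / 1.905 = -0.513.
df = n − 2 = 329 − 2 = 327.
One-sided p ≈ 0.3040, which is ≥ 0.05, so fail to reject H₀.
The data do not give significant evidence that the true slope on market return is below -0.812 % per unit.

t = -0.513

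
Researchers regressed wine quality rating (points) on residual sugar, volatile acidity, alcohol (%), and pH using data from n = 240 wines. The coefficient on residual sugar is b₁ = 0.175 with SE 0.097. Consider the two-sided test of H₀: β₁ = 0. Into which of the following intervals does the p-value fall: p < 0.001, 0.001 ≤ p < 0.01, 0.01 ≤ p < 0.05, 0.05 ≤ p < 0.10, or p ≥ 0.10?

t = 0.175 / 0.097 = 1.804.
df = n − k − 1 = 240 − 4 − 1 = 235.
Two-sided p = 2·P(T_{235} > |t|) ≈ 0.0725.
So 0.05 ≤ p < 0.10.

0.05 ≤ p < 0.10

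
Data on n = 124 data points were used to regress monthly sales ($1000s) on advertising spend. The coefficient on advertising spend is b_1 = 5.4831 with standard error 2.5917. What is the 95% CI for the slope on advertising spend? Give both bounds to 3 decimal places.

(0.353, 10.614)

df = n − 2 = 124 − 2 = 122.
t* = t_{0.025, 122} = 1.9796.
Margin = t* × SE = 1.9796 × 2.5917 = 5.13053.
CI: 5.4831 ± 5.13053 → (0.353, 10.614).
With 95% confidence, each one-unit increase in advertising spend is associated with a change of between 0.353 and 10.614 $1000s in monthly sales.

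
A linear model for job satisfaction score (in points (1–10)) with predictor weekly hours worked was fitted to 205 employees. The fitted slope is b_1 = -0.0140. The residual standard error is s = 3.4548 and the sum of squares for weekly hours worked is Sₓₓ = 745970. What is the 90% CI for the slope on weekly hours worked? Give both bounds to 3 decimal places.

SE(b_1) = s/√Sₓₓ = 3.4548/√745970 = 0.00400002.
df = n − 2 = 203.
t* = t_{0.05, 203} = 1.652394.
Margin = t* × SE = 1.652394 × 0.00400002 = 0.00661.
CI: -0.0140 ± 0.00661 → (-0.021, -0.007).
With 90% confidence, each one-unit increase in weekly hours worked is associated with a change of between -0.021 and -0.007 points (1–10) in job satisfaction score.

(-0.021, -0.007)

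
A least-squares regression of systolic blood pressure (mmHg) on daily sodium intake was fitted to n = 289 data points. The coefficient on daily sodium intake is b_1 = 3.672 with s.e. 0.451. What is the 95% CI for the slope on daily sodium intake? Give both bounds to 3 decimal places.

df = n − 2 = 289 − 2 = 287.
t* = t_{0.025, 287} = 1.968264.
Margin = t* × SE = 1.968264 × 0.451 = 0.88769.
CI: 3.672 ± 0.88769 → (2.784, 4.560).
With 95% confidence, each one-unit increase in daily sodium intake is associated with a change of between 2.784 and 4.560 mmHg in systolic blood pressure.

(2.784, 4.560)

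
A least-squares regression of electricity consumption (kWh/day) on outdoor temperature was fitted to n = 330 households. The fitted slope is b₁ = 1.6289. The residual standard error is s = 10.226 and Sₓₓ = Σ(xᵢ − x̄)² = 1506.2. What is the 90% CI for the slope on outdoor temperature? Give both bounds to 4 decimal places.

(1.1943, 2.0635)

SE(b₁) = s/√Sₓₓ = 10.226/√1506.2 = 0.26349.
df = n − 2 = 328.
t* = t_{0.05, 328} = 1.649512.
Margin = t* × SE = 1.649512 × 0.26349 = 0.434630.
CI: 1.6289 ± 0.434630 → (1.1943, 2.0635).
With 90% confidence, each one-unit increase in outdoor temperature is associated with a change of between 1.1943 and 2.0635 kWh/day in electricity consumption.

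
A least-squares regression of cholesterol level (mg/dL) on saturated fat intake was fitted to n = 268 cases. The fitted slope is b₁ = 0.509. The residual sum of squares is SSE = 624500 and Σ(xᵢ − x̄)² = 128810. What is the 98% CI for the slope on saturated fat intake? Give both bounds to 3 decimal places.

(0.193, 0.825)

MSE = SSE/(n − 2) = 624500/266 = 2347.74.
SE(b₁) = √(MSE/Sₓₓ) = √(2347.74/128810) = 0.135005.
df = n − 2 = 266.
t* = t_{0.01, 266} = 2.340448.
Margin = t* × SE = 2.340448 × 0.135005 = 0.31597.
CI: 0.509 ± 0.31597 → (0.193, 0.825).
With 98% confidence, each one-unit increase in saturated fat intake is associated with a change of between 0.193 and 0.825 mg/dL in cholesterol level.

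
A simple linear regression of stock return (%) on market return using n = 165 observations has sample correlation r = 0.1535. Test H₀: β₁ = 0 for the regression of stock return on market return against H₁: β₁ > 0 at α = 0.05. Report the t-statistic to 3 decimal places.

t = r·√(n − 2)/√(1 − r²) = 0.1535·√163/√0.976438 = 1.983.
df = n − 2 = 163.
One-sided p ≈ 0.0245, which is < 0.05, so reject H₀.
There is evidence of a linear association between market return and stock return.

t = 1.983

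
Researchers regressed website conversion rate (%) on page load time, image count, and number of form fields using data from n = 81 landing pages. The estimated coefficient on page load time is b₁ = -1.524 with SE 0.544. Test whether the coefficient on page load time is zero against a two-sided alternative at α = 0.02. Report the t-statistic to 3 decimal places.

H₀: β₁ = 0 vs H₁: β₁ ≠ 0.
t = (b₁ − β₁⁰)/SE = -1.524 / 0.544 = -2.801.
df = n − k − 1 = 81 − 3 − 1 = 77.
Two-sided p ≈ 0.0064, which is < 0.02, so reject H₀.
There is evidence that page load time is associated with website conversion rate, holding the other predictors fixed.

t = -2.801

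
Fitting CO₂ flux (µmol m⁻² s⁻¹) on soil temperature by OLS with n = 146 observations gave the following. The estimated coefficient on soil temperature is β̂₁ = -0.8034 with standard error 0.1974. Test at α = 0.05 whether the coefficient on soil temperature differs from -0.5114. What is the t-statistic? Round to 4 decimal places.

H₀: β₁ = -0.5114 vs H₁: β₁ ≠ -0.5114.
t = (β̂₁ − β₁⁰)/SE = (-0.8034 − (-0.5114)) / 0.1974 = -1.4792.
df = n − 2 = 146 − 2 = 144.
Two-sided p ≈ 0.1413, which is ≥ 0.05, so fail to reject H₀.
The data are consistent with a true slope of -0.5114 µmol m⁻² s⁻¹ per unit of soil temperature.

t = -1.4792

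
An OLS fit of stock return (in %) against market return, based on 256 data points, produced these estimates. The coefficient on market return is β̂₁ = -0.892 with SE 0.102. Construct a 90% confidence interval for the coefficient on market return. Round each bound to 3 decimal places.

(-1.060, -0.724)

df = n − 2 = 256 − 2 = 254.
t* = t_{0.05, 254} = 1.650875.
Margin = t* × SE = 1.650875 × 0.102 = 0.16839.
CI: -0.892 ± 0.16839 → (-1.060, -0.724).
With 90% confidence, each one-unit increase in market return is associated with a change of between -1.060 and -0.724 % in stock return.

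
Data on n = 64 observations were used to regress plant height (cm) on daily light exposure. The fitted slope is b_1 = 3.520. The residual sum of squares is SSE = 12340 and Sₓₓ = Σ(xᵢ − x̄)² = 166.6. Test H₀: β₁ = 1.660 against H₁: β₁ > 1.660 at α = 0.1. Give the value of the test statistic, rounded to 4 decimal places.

t = 1.7017

MSE = SSE/(n − 2) = 12340/62 = 199.032.
SE(b_1) = √(MSE/Sₓₓ) = √(199.032/166.6) = 1.09301.
t = (3.520 − 1.660) / 1.09301 = 1.7017.
df = n − 2 = 62.
One-sided p ≈ 0.0469, which is < 0.1, so reject H₀.
There is evidence that the true slope on daily light exposure exceeds 1.660 cm per unit.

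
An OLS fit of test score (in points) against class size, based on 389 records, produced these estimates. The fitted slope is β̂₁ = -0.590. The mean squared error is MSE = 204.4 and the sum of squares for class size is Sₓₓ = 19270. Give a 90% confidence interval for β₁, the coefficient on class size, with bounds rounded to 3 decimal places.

SE(β̂₁) = √(MSE/Sₓₓ) = √(204.4/19270) = 0.102991.
df = n − 2 = 387.
t* = t_{0.05, 387} = 1.648801.
Margin = t* × SE = 1.648801 × 0.102991 = 0.16981.
CI: -0.590 ± 0.16981 → (-0.760, -0.420).
With 90% confidence, each one-unit increase in class size is associated with a change of between -0.760 and -0.420 points in test score.

(-0.760, -0.420)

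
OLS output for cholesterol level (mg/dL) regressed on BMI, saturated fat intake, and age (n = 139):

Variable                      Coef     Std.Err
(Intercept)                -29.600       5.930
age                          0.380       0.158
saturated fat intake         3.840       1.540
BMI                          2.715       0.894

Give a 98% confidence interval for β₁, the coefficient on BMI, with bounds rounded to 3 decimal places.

Read off: b = 2.715, SE = 0.894 for BMI.
df = n − k − 1 = 139 − 3 − 1 = 135.
t* = t_{0.01, 135} = 2.354287.
Margin = t* × SE = 2.354287 × 0.894 = 2.10473.
CI: 2.715 ± 2.10473 → (0.610, 4.820).

(0.610, 4.820)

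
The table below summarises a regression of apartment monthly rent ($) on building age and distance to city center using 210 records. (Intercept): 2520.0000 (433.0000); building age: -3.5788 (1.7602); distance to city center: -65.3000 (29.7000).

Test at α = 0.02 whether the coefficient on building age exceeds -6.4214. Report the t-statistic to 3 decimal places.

Read off: b = -3.5788, SE = 1.7602 for building age.
H₀: β₁ = -6.4214 vs H₁: β₁ > -6.4214.
t = (-3.5788 − (-6.4214)) / 1.7602 = 1.615.
df = n − k − 1 = 210 − 2 − 1 = 207.
One-sided p ≈ 0.0539, which is ≥ 0.02, so fail to reject H₀.
The data do not give significant evidence that the true slope on building age exceeds -6.4214 $ per unit, holding the other predictors fixed.

t = 1.615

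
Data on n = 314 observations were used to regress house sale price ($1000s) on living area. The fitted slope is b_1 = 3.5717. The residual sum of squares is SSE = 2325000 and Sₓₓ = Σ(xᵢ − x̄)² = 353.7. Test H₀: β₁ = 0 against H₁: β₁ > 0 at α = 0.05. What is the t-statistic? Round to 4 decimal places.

t = 0.7781

MSE = SSE/(n − 2) = 2325000/312 = 7451.92.
SE(b_1) = √(MSE/Sₓₓ) = √(7451.92/353.7) = 4.59004.
t = 3.5717 / 4.59004 = 0.7781.
df = n − 2 = 312.
One-sided p ≈ 0.2185, which is ≥ 0.05, so fail to reject H₀.
The data do not give significant evidence that the true slope on living area is positive.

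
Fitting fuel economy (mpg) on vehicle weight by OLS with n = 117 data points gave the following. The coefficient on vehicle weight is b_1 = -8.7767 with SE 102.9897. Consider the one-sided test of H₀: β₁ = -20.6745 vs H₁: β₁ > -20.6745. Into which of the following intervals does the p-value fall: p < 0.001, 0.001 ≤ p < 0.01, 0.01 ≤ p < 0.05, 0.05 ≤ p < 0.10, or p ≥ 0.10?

p ≥ 0.10

t = (-8.7767 − (-20.6745)) / 102.9897 = 0.116.
df = n − 2 = 117 − 2 = 115.
One-sided p = P(T_{115} > t) ≈ 0.4541.
So p ≥ 0.10.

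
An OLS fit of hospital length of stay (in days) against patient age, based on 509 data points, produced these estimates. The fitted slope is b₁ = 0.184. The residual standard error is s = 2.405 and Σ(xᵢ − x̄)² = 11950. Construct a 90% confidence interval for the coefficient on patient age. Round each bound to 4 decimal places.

(0.1477, 0.2203)

SE(b₁) = s/√Sₓₓ = 2.405/√11950 = 0.0220004.
df = n − 2 = 507.
t* = t_{0.05, 507} = 1.647865.
Margin = t* × SE = 1.647865 × 0.0220004 = 0.036254.
CI: 0.184 ± 0.036254 → (0.1477, 0.2203).
With 90% confidence, each one-unit increase in patient age is associated with a change of between 0.1477 and 0.2203 days in hospital length of stay.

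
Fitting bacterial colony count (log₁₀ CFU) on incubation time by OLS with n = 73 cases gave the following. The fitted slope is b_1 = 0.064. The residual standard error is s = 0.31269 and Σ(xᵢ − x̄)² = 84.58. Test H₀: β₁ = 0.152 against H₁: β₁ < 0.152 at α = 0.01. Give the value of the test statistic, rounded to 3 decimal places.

t = -2.588

SE(b_1) = s/√Sₓₓ = 0.31269/√84.58 = 0.0340001.
t = (0.064 − 0.152) / 0.0340001 = -2.588.
df = n − 2 = 71.
One-sided p ≈ 0.0058, which is < 0.01, so reject H₀.
There is evidence that the true slope on incubation time is below 0.152 log₁₀ CFU per unit.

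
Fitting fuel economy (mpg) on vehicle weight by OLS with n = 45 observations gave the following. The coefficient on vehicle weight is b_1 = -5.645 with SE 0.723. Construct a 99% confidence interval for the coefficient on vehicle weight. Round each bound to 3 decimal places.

(-7.594, -3.696)

df = n − 2 = 45 − 2 = 43.
t* = t_{0.005, 43} = 2.695102.
Margin = t* × SE = 2.695102 × 0.723 = 1.94856.
CI: -5.645 ± 1.94856 → (-7.594, -3.696).
With 99% confidence, each one-unit increase in vehicle weight is associated with a change of between -7.594 and -3.696 mpg in fuel economy.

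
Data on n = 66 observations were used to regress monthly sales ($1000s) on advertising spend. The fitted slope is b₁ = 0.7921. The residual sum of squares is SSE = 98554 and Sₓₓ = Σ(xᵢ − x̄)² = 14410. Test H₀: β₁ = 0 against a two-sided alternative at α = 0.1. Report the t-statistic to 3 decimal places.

MSE = SSE/(n − 2) = 98554/64 = 1539.91.
SE(b₁) = √(MSE/Sₓₓ) = √(1539.91/14410) = 0.3269.
t = 0.7921 / 0.3269 = 2.423.
df = n − 2 = 64.
Two-sided p ≈ 0.0182, which is < 0.1, so reject H₀.
There is evidence that advertising spend is associated with monthly sales.

t = 2.423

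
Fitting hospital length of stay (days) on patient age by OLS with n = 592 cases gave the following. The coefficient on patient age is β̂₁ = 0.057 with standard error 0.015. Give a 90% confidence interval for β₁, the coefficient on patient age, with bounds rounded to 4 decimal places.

(0.0323, 0.0817)

df = n − 2 = 592 − 2 = 590.
t* = t_{0.05, 590} = 1.64744.
Margin = t* × SE = 1.64744 × 0.015 = 0.024712.
CI: 0.057 ± 0.024712 → (0.0323, 0.0817).
With 90% confidence, each one-unit increase in patient age is associated with a change of between 0.0323 and 0.0817 days in hospital length of stay.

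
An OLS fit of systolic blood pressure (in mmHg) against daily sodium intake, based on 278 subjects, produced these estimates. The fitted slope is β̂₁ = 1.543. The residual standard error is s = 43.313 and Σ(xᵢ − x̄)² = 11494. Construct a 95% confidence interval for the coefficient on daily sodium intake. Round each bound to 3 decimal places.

(0.748, 2.338)

SE(β̂₁) = s/√Sₓₓ = 43.313/√11494 = 0.404001.
df = n − 2 = 276.
t* = t_{0.025, 276} = 1.968596.
Margin = t* × SE = 1.968596 × 0.404001 = 0.79532.
CI: 1.543 ± 0.79532 → (0.748, 2.338).
With 95% confidence, each one-unit increase in daily sodium intake is associated with a change of between 0.748 and 2.338 mmHg in systolic blood pressure.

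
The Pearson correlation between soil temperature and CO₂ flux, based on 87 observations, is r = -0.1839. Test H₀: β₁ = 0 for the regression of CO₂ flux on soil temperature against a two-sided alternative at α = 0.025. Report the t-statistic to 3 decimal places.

t = -1.725

t = r·√(n − 2)/√(1 − r²) = -0.1839·√85/√0.966181 = -1.725.
df = n − 2 = 85.
Two-sided p ≈ 0.0882, which is ≥ 0.025, so fail to reject H₀.
The data do not give significant evidence of a linear association between soil temperature and CO₂ flux.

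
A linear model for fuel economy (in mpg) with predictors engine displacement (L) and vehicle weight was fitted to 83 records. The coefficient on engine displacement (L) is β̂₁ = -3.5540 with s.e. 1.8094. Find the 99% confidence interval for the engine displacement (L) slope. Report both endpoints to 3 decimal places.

df = n − k − 1 = 83 − 2 − 1 = 80.
t* = t_{0.005, 80} = 2.638691.
Margin = t* × SE = 2.638691 × 1.8094 = 4.77445.
CI: -3.5540 ± 4.77445 → (-8.328, 1.220).
With 99% confidence, each one-unit increase in engine displacement (L) is associated with a change of between -8.328 and 1.220 mpg in fuel economy, holding the other predictors fixed.

(-8.328, 1.220)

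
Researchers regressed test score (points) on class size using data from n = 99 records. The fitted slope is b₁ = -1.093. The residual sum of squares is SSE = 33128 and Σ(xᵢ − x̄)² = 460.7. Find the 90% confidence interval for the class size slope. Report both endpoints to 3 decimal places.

(-2.523, 0.337)

MSE = SSE/(n − 2) = 33128/97 = 341.526.
SE(b₁) = √(MSE/Sₓₓ) = √(341.526/460.7) = 0.860999.
df = n − 2 = 97.
t* = t_{0.05, 97} = 1.660715.
Margin = t* × SE = 1.660715 × 0.860999 = 1.42987.
CI: -1.093 ± 1.42987 → (-2.523, 0.337).
With 90% confidence, each one-unit increase in class size is associated with a change of between -2.523 and 0.337 points in test score.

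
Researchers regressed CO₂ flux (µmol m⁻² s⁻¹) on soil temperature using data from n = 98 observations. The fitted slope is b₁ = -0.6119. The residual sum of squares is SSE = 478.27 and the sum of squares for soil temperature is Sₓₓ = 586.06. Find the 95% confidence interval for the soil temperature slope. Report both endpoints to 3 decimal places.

(-0.795, -0.429)

MSE = SSE/(n − 2) = 478.27/96 = 4.98198.
SE(b₁) = √(MSE/Sₓₓ) = √(4.98198/586.06) = 0.0921998.
df = n − 2 = 96.
t* = t_{0.025, 96} = 1.984984.
Margin = t* × SE = 1.984984 × 0.0921998 = 0.18302.
CI: -0.6119 ± 0.18302 → (-0.795, -0.429).
With 95% confidence, each one-unit increase in soil temperature is associated with a change of between -0.795 and -0.429 µmol m⁻² s⁻¹ in CO₂ flux.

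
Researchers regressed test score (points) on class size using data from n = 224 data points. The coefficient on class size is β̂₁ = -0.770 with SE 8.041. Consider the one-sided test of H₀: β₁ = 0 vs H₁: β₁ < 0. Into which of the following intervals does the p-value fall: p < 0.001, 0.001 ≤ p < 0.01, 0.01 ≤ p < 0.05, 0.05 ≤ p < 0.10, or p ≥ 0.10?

t = -0.770 / 8.041 = -0.096.
df = n − 2 = 224 − 2 = 222.
One-sided p = P(T_{222} < t) ≈ 0.4619.
So p ≥ 0.10.

p ≥ 0.10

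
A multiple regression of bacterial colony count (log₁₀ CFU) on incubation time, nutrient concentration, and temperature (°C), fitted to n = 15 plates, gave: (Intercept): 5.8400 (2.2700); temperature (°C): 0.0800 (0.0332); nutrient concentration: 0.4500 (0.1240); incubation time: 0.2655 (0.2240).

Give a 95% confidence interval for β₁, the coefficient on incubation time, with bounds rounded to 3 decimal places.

Read off: b = 0.2655, SE = 0.2240 for incubation time.
df = n − k − 1 = 15 − 3 − 1 = 11.
t* = t_{0.025, 11} = 2.200985.
Margin = t* × SE = 2.200985 × 0.2240 = 0.49302.
CI: 0.2655 ± 0.49302 → (-0.228, 0.759).

(-0.228, 0.759)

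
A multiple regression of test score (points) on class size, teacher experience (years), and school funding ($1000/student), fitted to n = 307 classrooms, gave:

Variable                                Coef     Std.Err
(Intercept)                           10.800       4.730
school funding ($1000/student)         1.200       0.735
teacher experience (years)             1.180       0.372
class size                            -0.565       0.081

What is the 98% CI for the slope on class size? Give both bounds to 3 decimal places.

(-0.754, -0.376)

Read off: b = -0.565, SE = 0.081 for class size.
df = n − k − 1 = 307 − 3 − 1 = 303.
t* = t_{0.01, 303} = 2.338718.
Margin = t* × SE = 2.338718 × 0.081 = 0.18944.
CI: -0.565 ± 0.18944 → (-0.754, -0.376).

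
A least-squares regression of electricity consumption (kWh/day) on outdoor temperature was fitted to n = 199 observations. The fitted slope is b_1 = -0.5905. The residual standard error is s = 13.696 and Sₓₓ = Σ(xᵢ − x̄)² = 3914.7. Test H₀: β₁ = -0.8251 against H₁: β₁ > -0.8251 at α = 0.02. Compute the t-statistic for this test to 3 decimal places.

SE(b_1) = s/√Sₓₓ = 13.696/√3914.7 = 0.218899.
t = (-0.5905 − (-0.8251)) / 0.218899 = 1.072.
df = n − 2 = 197.
One-sided p ≈ 0.1426, which is ≥ 0.02, so fail to reject H₀.
The data do not give significant evidence that the true slope on outdoor temperature exceeds -0.8251 kWh/day per unit.

t = 1.072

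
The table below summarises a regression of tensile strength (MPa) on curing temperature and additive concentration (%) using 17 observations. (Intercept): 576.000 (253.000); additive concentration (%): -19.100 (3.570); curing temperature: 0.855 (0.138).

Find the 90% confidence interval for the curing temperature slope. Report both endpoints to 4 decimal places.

(0.6119, 1.0981)

Read off: b = 0.855, SE = 0.138 for curing temperature.
df = n − k − 1 = 17 − 2 − 1 = 14.
t* = t_{0.05, 14} = 1.76131.
Margin = t* × SE = 1.76131 × 0.138 = 0.243061.
CI: 0.855 ± 0.243061 → (0.6119, 1.0981).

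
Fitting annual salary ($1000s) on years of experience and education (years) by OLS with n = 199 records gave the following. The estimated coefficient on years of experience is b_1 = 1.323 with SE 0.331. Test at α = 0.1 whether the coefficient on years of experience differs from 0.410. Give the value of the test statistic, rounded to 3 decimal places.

H₀: β₁ = 0.410 vs H₁: β₁ ≠ 0.410.
t = (b_1 − β₁⁰)/SE = (1.323 − 0.410) / 0.331 = 2.758.
df = n − k − 1 = 199 − 2 − 1 = 196.
Two-sided p ≈ 0.0064, which is < 0.1, so reject H₀.
There is evidence that the true slope on years of experience differs from 0.410 $1000s per unit, holding the other predictors fixed.

t = 2.758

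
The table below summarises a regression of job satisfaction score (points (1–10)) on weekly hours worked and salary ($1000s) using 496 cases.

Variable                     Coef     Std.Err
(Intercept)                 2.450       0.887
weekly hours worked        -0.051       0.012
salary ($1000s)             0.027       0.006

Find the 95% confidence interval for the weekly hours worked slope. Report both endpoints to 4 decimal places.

(-0.0746, -0.0274)

Read off: b = -0.051, SE = 0.012 for weekly hours worked.
df = n − k − 1 = 496 − 2 − 1 = 493.
t* = t_{0.025, 493} = 1.964788.
Margin = t* × SE = 1.964788 × 0.012 = 0.023577.
CI: -0.051 ± 0.023577 → (-0.0746, -0.0274).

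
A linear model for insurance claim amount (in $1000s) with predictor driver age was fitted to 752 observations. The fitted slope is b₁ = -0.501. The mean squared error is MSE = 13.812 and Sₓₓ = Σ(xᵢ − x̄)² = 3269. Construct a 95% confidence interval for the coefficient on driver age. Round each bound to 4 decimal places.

SE(b₁) = √(MSE/Sₓₓ) = √(13.812/3269) = 0.0650011.
df = n − 2 = 750.
t* = t_{0.025, 750} = 1.963132.
Margin = t* × SE = 1.963132 × 0.0650011 = 0.127606.
CI: -0.501 ± 0.127606 → (-0.6286, -0.3734).
With 95% confidence, each one-unit increase in driver age is associated with a change of between -0.6286 and -0.3734 $1000s in insurance claim amount.

(-0.6286, -0.3734)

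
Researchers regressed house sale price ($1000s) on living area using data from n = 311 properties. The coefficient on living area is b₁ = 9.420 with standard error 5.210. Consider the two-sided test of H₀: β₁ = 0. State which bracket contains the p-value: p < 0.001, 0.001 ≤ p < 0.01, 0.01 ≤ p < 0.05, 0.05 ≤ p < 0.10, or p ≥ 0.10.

0.05 ≤ p < 0.10

t = 9.420 / 5.210 = 1.808.
df = n − 2 = 311 − 2 = 309.
Two-sided p = 2·P(T_{309} > |t|) ≈ 0.0716.
So 0.05 ≤ p < 0.10.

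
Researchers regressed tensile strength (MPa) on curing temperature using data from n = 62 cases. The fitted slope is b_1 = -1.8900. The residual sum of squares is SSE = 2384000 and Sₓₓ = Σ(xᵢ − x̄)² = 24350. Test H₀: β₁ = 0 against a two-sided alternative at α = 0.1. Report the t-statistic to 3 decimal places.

MSE = SSE/(n − 2) = 2384000/60 = 39733.3.
SE(b_1) = √(MSE/Sₓₓ) = √(39733.3/24350) = 1.2774.
t = -1.8900 / 1.2774 = -1.480.
df = n − 2 = 60.
Two-sided p ≈ 0.1442, which is ≥ 0.1, so fail to reject H₀.
The data do not give significant evidence of an association between curing temperature and tensile strength.

t = -1.480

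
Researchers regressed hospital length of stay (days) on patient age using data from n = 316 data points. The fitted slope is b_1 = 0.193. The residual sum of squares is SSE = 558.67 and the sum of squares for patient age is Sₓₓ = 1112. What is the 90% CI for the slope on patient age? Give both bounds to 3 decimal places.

MSE = SSE/(n − 2) = 558.67/314 = 1.7792.
SE(b_1) = √(MSE/Sₓₓ) = √(1.7792/1112) = 0.04.
df = n − 2 = 314.
t* = t_{0.05, 314} = 1.649721.
Margin = t* × SE = 1.649721 × 0.04 = 0.06599.
CI: 0.193 ± 0.06599 → (0.127, 0.259).
With 90% confidence, each one-unit increase in patient age is associated with a change of between 0.127 and 0.259 days in hospital length of stay.

(0.127, 0.259)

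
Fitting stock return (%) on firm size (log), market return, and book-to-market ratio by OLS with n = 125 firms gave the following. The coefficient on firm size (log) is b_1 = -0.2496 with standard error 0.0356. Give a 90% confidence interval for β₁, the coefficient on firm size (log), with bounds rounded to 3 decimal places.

(-0.309, -0.191)

df = n − k − 1 = 125 − 3 − 1 = 121.
t* = t_{0.05, 121} = 1.657544.
Margin = t* × SE = 1.657544 × 0.0356 = 0.05901.
CI: -0.2496 ± 0.05901 → (-0.309, -0.191).
With 90% confidence, each one-unit increase in firm size (log) is associated with a change of between -0.309 and -0.191 % in stock return, holding the other predictors fixed.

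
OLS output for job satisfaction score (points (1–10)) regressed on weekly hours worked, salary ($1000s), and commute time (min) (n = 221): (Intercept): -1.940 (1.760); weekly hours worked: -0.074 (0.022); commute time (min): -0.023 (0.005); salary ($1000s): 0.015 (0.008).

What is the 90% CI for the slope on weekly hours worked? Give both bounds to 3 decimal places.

Read off: b = -0.074, SE = 0.022 for weekly hours worked.
df = n − k − 1 = 221 − 3 − 1 = 217.
t* = t_{0.05, 217} = 1.651906.
Margin = t* × SE = 1.651906 × 0.022 = 0.03634.
CI: -0.074 ± 0.03634 → (-0.110, -0.038).

(-0.110, -0.038)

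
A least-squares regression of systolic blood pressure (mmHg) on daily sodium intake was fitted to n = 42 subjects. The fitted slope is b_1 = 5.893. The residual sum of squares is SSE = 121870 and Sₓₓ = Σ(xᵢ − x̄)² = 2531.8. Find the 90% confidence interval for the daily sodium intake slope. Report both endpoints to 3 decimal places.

(4.046, 7.740)

MSE = SSE/(n − 2) = 121870/40 = 3046.75.
SE(b_1) = √(MSE/Sₓₓ) = √(3046.75/2531.8) = 1.09699.
df = n − 2 = 40.
t* = t_{0.05, 40} = 1.683851.
Margin = t* × SE = 1.683851 × 1.09699 = 1.84717.
CI: 5.893 ± 1.84717 → (4.046, 7.740).
With 90% confidence, each one-unit increase in daily sodium intake is associated with a change of between 4.046 and 7.740 mmHg in systolic blood pressure.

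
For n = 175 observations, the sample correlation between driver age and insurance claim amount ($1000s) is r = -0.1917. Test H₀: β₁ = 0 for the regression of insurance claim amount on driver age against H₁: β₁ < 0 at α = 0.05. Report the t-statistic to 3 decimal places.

t = r·√(n − 2)/√(1 − r²) = -0.1917·√173/√0.963251 = -2.569.
df = n − 2 = 173.
One-sided p ≈ 0.0055, which is < 0.05, so reject H₀.
There is evidence of a linear association between driver age and insurance claim amount.

t = -2.569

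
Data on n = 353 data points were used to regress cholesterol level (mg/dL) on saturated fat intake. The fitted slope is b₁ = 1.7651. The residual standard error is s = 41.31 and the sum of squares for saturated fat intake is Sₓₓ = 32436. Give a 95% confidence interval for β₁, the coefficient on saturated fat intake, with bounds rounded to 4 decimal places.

(1.3140, 2.2162)

SE(b₁) = s/√Sₓₓ = 41.31/√32436 = 0.229373.
df = n − 2 = 351.
t* = t_{0.025, 351} = 1.966746.
Margin = t* × SE = 1.966746 × 0.229373 = 0.451118.
CI: 1.7651 ± 0.451118 → (1.3140, 2.2162).
With 95% confidence, each one-unit increase in saturated fat intake is associated with a change of between 1.3140 and 2.2162 mg/dL in cholesterol level.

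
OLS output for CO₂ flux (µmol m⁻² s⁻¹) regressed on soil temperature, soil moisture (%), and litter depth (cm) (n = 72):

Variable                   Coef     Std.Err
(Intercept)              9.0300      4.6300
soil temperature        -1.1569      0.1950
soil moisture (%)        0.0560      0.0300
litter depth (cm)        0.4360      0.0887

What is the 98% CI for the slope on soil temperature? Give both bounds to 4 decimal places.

Read off: b = -1.1569, SE = 0.1950 for soil temperature.
df = n − k − 1 = 72 − 3 − 1 = 68.
t* = t_{0.01, 68} = 2.382446.
Margin = t* × SE = 2.382446 × 0.1950 = 0.464577.
CI: -1.1569 ± 0.464577 → (-1.6215, -0.6923).

(-1.6215, -0.6923)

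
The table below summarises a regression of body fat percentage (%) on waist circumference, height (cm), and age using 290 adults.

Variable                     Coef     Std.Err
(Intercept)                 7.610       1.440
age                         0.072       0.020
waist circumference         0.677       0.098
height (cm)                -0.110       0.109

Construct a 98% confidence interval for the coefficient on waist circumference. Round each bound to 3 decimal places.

Read off: b = 0.677, SE = 0.098 for waist circumference.
df = n − k − 1 = 290 − 3 − 1 = 286.
t* = t_{0.01, 286} = 2.339457.
Margin = t* × SE = 2.339457 × 0.098 = 0.22927.
CI: 0.677 ± 0.22927 → (0.448, 0.906).

(0.448, 0.906)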